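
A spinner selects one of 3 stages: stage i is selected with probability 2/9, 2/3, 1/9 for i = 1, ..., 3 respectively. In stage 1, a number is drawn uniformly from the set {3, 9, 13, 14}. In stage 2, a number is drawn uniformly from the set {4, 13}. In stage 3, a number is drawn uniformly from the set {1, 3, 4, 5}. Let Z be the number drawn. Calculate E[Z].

295/36

E[Z | stage 1] = (3+9+13+14)/4 = 39/4.
E[Z | stage 2] = (4+13)/2 = 17/2.
E[Z | stage 3] = (1+3+4+5)/4 = 13/4.
E[Z] = (2/9)·(39/4) + (2/3)·(17/2) + (1/9)·(13/4) = 295/36.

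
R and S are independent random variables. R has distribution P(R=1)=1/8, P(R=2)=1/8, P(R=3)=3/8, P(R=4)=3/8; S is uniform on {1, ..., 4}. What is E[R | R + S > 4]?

P(R + S > 4) = 3/4.
Summing R·P(x,y) over outcomes with R + S > 4 gives 5/2.
E[R | R + S > 4] = (5/2) / (3/4) = 10/3.

10/3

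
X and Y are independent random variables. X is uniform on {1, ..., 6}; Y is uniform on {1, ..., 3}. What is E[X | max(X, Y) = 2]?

P(max(X, Y) = 2) = 1/6.
Summing X·P(x,y) over outcomes with max(X, Y) = 2 gives 5/18.
E[X | max(X, Y) = 2] = (5/18) / (1/6) = 5/3.

5/3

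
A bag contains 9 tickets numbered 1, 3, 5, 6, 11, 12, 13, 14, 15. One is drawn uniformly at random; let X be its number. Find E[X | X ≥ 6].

71/6

P(X ≥ 6) = 2/3.
Σ over the event: 6·1/9 + 11·1/9 + 12·1/9 + 13·1/9 + 14·1/9 + 15·1/9 = 71/9.
E[X | X ≥ 6] = (71/9) / (2/3) = 71/6.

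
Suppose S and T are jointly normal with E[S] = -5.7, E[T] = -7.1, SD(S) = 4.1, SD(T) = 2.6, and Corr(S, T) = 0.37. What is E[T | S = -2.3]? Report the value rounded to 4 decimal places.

-6.3022

For a bivariate normal, E[T | S=x] = μ_T + ρ·(σ_T/σ_S)·(x − μ_S).
E[T | S=-2.3] = -7.1 + (0.37)·(2.6/4.1)·(-2.3 − (-5.7)) = -7.1 + (0.234634)·(3.4) = -6.3022.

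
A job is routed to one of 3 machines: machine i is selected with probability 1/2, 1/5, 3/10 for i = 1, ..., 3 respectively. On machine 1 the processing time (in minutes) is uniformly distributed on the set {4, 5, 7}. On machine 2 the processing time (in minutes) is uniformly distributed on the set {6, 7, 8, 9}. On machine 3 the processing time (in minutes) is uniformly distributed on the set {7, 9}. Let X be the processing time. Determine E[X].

E[X | machine 1] = (4+5+7)/3 = 16/3.
E[X | machine 2] = (6+7+8+9)/4 = 15/2.
E[X | machine 3] = (7+9)/2 = 8.
E[X] = (1/2)·(16/3) + (1/5)·(15/2) + (3/10)·(8) = 197/30.

197/30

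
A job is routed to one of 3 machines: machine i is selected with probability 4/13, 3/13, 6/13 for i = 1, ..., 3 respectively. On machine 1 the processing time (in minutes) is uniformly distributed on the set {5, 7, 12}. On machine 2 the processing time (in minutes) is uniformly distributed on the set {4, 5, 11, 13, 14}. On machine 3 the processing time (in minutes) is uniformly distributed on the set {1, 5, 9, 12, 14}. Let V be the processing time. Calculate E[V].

547/65

E[V | machine 1] = (5+7+12)/3 = 8.
E[V | machine 2] = (4+5+11+13+14)/5 = 47/5.
E[V | machine 3] = (1+5+9+12+14)/5 = 41/5.
E[V] = (4/13)·(8) + (3/13)·(47/5) + (6/13)·(41/5) = 547/65.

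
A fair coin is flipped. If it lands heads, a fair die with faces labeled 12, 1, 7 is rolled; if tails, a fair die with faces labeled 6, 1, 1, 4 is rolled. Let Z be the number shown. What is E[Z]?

E[Z | heads] = (12+1+7)/3 = 20/3.
E[Z | tails] = (6+1+1+4)/4 = 3.
By the law of total expectation,
E[Z] = (1/2)·(20/3) + (1/2)·(3) = 29/6.

29/6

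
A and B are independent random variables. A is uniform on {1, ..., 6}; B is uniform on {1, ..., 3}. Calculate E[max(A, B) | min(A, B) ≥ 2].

Outcomes with min(A, B) ≥ 2: (2,2), (2,3), (3,2), (3,3), (4,2), (4,3), (5,2), (5,3), (6,2), (6,3), each with probability 1/18.
E[max(A, B) | min(A, B) ≥ 2] = (2 + 3 + 3 + 3 + 4 + 4 + 5 + 5 + 6 + 6) / 10 = 41/10.

41/10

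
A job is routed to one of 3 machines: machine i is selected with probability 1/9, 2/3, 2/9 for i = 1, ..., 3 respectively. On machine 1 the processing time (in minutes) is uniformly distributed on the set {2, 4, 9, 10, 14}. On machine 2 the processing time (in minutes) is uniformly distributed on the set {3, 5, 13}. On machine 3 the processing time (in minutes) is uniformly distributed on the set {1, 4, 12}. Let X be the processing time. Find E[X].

E[X | machine 1] = (2+4+9+10+14)/5 = 39/5.
E[X | machine 2] = (3+5+13)/3 = 7.
E[X | machine 3] = (1+4+12)/3 = 17/3.
By the law of total expectation,
E[X] = (1/9)·(39/5) + (2/3)·(7) + (2/9)·(17/3) = 917/135.

917/135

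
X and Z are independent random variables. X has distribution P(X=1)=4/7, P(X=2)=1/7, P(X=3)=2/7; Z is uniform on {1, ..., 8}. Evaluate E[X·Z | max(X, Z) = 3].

P(max(X, Z) = 3) = 11/56.
Summing XZ·P(x,y) over outcomes with max(X, Z) = 3 gives 27/28.
E[X·Z | max(X, Z) = 3] = (27/28) / (11/56) = 54/11.

54/11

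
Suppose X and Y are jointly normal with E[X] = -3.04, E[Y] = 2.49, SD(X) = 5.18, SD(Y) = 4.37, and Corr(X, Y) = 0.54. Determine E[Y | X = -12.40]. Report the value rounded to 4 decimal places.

-1.7740

For a bivariate normal, E[Y | X=x] = μ_Y + ρ·(σ_Y/σ_X)·(x − μ_X).
E[Y | X=-12.40] = 2.49 + (0.54)·(4.37/5.18)·(-12.40 − (-3.04)) = 2.49 + (0.45556)·(-9.36) = -1.7740.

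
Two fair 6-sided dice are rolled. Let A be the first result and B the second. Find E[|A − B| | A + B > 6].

44/21

P(A + B > 6) = 7/12.
Summing |A−B|·P(x,y) over outcomes with A + B > 6 gives 11/9.
E[|A − B| | A + B > 6] = (11/9) / (7/12) = 44/21.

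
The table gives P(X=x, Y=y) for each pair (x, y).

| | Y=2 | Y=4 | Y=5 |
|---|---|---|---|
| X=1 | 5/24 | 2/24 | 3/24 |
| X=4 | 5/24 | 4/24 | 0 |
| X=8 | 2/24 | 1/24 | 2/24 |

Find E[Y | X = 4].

P(X = 4) = 3/8.
Σ Y·P over the event = 2·(5/24) + 4·(4/24) = 13/12.
E[Y | X = 4] = (13/12) / (3/8) = 26/9.

26/9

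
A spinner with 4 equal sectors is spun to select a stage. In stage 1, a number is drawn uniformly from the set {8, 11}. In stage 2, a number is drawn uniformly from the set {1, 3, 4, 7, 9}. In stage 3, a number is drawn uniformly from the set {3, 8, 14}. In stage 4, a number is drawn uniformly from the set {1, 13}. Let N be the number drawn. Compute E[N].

889/120

E[N | stage 1] = (8+11)/2 = 19/2.
E[N | stage 2] = (1+3+4+7+9)/5 = 24/5.
E[N | stage 3] = (3+8+14)/3 = 25/3.
E[N | stage 4] = (1+13)/2 = 7.
By the law of total expectation,
E[N] = (1/4)·(19/2) + (1/4)·(24/5) + (1/4)·(25/3) + (1/4)·(7) = 889/120.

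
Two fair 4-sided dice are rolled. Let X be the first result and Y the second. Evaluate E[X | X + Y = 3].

3/2

Outcomes with X + Y = 3: (1,2), (2,1), each with probability 1/16.
E[X | X + Y = 3] = (1 + 2) / 2 = 3/2.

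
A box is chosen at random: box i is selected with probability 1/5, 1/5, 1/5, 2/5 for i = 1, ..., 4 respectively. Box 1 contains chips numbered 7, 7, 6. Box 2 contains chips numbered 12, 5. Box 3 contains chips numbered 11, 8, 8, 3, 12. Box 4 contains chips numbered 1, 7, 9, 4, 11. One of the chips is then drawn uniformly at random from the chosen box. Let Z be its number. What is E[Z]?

E[Z | box 1] = (7+7+6)/3 = 20/3.
E[Z | box 2] = (12+5)/2 = 17/2.
E[Z | box 3] = (11+8+8+3+12)/5 = 42/5.
E[Z | box 4] = (1+7+9+4+11)/5 = 32/5.
E[Z] = (1/5)·(20/3) + (1/5)·(17/2) + (1/5)·(42/5) + (2/5)·(32/5) = 1091/150.

1091/150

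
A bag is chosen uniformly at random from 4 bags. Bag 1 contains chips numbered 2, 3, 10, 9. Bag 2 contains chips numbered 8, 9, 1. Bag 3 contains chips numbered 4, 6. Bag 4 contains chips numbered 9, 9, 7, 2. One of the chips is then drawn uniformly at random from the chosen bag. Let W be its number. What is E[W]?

95/16

E[W | bag 1] = (2+3+10+9)/4 = 6.
E[W | bag 2] = (8+9+1)/3 = 6.
E[W | bag 3] = (4+6)/2 = 5.
E[W | bag 4] = (9+9+7+2)/4 = 27/4.
By the law of total expectation,
E[W] = (1/4)·(6) + (1/4)·(6) + (1/4)·(5) + (1/4)·(27/4) = 95/16.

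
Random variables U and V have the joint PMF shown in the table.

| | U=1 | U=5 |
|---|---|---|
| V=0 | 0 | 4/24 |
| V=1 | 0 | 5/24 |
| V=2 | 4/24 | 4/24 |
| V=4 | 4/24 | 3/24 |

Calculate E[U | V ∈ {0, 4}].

P(V ∈ {0, 4}) = 11/24.
Σ U·P over the event = 1·(4/24) + 5·(4/24) + 5·(3/24) = 13/8.
E[U | V ∈ {0, 4}] = (13/8) / (11/24) = 39/11.

39/11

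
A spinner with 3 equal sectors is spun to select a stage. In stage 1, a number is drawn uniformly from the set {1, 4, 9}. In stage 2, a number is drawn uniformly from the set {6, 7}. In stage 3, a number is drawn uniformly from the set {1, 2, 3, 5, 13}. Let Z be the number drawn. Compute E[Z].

479/90

E[Z | stage 1] = (1+4+9)/3 = 14/3.
E[Z | stage 2] = (6+7)/2 = 13/2.
E[Z | stage 3] = (1+2+3+5+13)/5 = 24/5.
E[Z] = (1/3)·(14/3) + (1/3)·(13/2) + (1/3)·(24/5) = 479/90.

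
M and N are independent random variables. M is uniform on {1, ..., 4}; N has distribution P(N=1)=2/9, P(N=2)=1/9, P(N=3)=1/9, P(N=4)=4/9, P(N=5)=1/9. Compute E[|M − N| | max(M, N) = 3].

4/3

P(max(M, N) = 3) = 1/6.
Summing |M−N|·P(x,y) over outcomes with max(M, N) = 3 gives 2/9.
E[|M − N| | max(M, N) = 3] = (2/9) / (1/6) = 4/3.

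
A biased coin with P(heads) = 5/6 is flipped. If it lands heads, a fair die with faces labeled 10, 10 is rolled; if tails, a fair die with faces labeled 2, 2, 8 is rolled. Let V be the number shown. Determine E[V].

9

E[V | heads] = (10+10)/2 = 10.
E[V | tails] = (2+2+8)/3 = 4.
E[V] = (5/6)·(10) + (1/6)·(4) = 9.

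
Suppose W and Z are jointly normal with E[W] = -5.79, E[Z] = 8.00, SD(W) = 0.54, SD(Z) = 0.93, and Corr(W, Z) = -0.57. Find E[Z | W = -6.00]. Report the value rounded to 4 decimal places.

8.2062

E[Z | W=x] = μ_Z + ρ(σ_Z/σ_W)(x − μ_W) for jointly normal variables.
E[Z | W=-6.00] = 8.00 + (-0.57)·(0.93/0.54)·(-6.00 − (-5.79)) = 8.00 + (-0.98167)·(-0.21) = 8.2062.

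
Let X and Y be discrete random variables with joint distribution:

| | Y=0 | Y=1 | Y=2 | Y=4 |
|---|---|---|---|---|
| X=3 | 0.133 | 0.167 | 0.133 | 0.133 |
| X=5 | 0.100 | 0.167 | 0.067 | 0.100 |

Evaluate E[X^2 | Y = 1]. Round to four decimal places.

17.0000

P(Y = 1) = 0.334.
Σ X^2·P over the event = 9·(0.167) + 25·(0.167) = 5.678.
E[X^2 | Y = 1] = (5.678) / (0.334) = 17.0000.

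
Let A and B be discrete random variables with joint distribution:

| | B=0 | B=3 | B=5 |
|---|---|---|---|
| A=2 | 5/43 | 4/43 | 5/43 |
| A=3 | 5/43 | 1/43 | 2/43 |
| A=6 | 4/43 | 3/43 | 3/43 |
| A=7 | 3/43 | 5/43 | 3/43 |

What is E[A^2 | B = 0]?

P(B = 0) = 17/43.
Σ A^2·P over the event = 4·(5/43) + 9·(5/43) + 36·(4/43) + 49·(3/43) = 356/43.
E[A^2 | B = 0] = (356/43) / (17/43) = 356/17.

356/17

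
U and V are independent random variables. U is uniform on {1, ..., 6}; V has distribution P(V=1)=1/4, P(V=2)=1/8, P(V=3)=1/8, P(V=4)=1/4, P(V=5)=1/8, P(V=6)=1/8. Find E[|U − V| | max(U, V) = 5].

P(max(U, V) = 5) = 11/48.
Summing |U−V|·P(x,y) over outcomes with max(U, V) = 5 gives 25/48.
E[|U − V| | max(U, V) = 5] = (25/48) / (11/48) = 25/11.

25/11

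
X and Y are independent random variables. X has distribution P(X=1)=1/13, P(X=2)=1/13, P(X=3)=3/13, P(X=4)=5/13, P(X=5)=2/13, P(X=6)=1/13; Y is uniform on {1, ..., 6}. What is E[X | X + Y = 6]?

P(X + Y = 6) = 2/13.
Summing X·P(x,y) over outcomes with X + Y = 6 gives 7/13.
E[X | X + Y = 6] = (7/13) / (2/13) = 7/2.

7/2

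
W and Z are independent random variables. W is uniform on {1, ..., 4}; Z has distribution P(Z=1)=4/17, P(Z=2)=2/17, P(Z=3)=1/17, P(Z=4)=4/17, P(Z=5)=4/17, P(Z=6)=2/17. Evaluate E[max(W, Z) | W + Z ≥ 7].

144/29

P(W + Z ≥ 7) = 29/68.
Summing max(W,Z)·P(x,y) over outcomes with W + Z ≥ 7 gives 36/17.
E[max(W, Z) | W + Z ≥ 7] = (36/17) / (29/68) = 144/29.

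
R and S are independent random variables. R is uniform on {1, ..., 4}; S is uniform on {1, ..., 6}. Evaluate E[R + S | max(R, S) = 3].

24/5

Outcomes with max(R, S) = 3: (1,3), (2,3), (3,1), (3,2), (3,3), each with probability 1/24.
E[R + S | max(R, S) = 3] = (4 + 5 + 4 + 5 + 6) / 5 = 24/5.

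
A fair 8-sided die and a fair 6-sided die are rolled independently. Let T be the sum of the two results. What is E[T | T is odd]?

P(T is odd) = 1/2.
Σ over the event: 3·1/24 + 5·1/12 + 7·1/8 + 9·1/8 + 11·1/12 + 13·1/24 = 4.
E[T | T is odd] = (4) / (1/2) = 8.

8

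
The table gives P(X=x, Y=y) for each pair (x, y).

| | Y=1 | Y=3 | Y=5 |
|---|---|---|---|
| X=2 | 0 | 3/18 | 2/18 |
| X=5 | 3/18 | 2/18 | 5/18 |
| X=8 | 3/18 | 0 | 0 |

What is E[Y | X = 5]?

17/5

P(X = 5) = 5/9.
Σ Y·P over the event = 1·(3/18) + 3·(2/18) + 5·(5/18) = 17/9.
E[Y | X = 5] = (17/9) / (5/9) = 17/5.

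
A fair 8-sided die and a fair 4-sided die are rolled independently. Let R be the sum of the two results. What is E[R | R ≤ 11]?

212/31

P(R ≤ 11) = 31/32.
E[R | R ≤ 11] = (53/8) / (31/32) = 212/31.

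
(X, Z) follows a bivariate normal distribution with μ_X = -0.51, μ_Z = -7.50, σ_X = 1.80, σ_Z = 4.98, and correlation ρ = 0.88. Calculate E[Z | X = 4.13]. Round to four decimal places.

3.7969

The regression of Z on X has slope ρ·σ_Z/σ_X and passes through (μ_X, μ_Z).
E[Z | X=4.13] = -7.50 + (0.88)·(4.98/1.80)·(4.13 − (-0.51)) = -7.50 + (2.43467)·(4.64) = 3.7969.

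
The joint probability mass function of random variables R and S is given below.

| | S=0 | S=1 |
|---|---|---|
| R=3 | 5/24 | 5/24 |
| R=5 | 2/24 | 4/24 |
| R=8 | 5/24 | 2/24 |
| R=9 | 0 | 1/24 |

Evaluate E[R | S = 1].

P(S = 1) = 1/2.
Σ R·P over the event = 3·(5/24) + 5·(4/24) + 8·(2/24) + 9·(1/24) = 5/2.
E[R | S = 1] = (5/2) / (1/2) = 5.

5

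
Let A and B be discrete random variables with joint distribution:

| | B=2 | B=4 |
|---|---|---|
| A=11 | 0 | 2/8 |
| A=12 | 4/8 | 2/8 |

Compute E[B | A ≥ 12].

P(A ≥ 12) = 3/4.
Σ B·P over the event = 2·(4/8) + 4·(2/8) = 2.
E[B | A ≥ 12] = (2) / (3/4) = 8/3.

8/3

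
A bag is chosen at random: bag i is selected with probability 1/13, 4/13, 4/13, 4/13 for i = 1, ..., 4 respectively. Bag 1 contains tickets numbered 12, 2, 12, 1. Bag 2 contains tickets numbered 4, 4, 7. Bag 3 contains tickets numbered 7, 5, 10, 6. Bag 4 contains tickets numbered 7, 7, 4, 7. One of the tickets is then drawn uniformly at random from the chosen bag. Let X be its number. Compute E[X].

E[X | bag 1] = (12+2+12+1)/4 = 27/4.
E[X | bag 2] = (4+4+7)/3 = 5.
E[X | bag 3] = (7+5+10+6)/4 = 7.
E[X | bag 4] = (7+7+4+7)/4 = 25/4.
By the law of total expectation,
E[X] = (1/13)·(27/4) + (4/13)·(5) + (4/13)·(7) + (4/13)·(25/4) = 319/52.

319/52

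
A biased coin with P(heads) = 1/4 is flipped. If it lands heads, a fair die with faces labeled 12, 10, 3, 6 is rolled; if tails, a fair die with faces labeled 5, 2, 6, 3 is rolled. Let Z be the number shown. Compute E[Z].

E[Z | heads] = (12+10+3+6)/4 = 31/4.
E[Z | tails] = (5+2+6+3)/4 = 4.
By the law of total expectation,
E[Z] = (1/4)·(31/4) + (3/4)·(4) = 79/16.

79/16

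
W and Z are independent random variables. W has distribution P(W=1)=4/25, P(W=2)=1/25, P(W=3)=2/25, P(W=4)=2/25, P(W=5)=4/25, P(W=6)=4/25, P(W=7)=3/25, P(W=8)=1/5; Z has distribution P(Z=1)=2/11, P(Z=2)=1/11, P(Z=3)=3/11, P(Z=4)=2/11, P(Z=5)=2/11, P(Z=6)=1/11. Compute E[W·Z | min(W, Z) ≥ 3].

3927/160

P(min(W, Z) ≥ 3) = 32/55.
Summing WZ·P(x,y) over outcomes with min(W, Z) ≥ 3 gives 357/25.
E[W·Z | min(W, Z) ≥ 3] = (357/25) / (32/55) = 3927/160.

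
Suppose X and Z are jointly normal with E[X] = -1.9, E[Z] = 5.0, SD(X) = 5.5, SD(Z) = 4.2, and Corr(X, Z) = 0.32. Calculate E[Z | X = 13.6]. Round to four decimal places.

8.7876

E[Z | X=x] = μ_Z + ρ(σ_Z/σ_X)(x − μ_X) for jointly normal variables.
E[Z | X=13.6] = 5.0 + (0.32)·(4.2/5.5)·(13.6 − (-1.9)) = 5.0 + (0.24436)·(15.5) = 8.7876.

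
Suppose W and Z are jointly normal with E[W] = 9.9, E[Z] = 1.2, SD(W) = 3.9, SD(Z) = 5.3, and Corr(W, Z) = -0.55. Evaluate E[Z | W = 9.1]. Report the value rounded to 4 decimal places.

For a bivariate normal, E[Z | W=x] = μ_Z + ρ·(σ_Z/σ_W)·(x − μ_W).
E[Z | W=9.1] = 1.2 + (-0.55)·(5.3/3.9)·(9.1 − (9.9)) = 1.2 + (-0.747436)·(-0.8) = 1.7979.

1.7979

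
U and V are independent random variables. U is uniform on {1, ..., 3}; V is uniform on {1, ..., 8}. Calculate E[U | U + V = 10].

5/2

P(U + V = 10) = 1/12.
Summing U·P(x,y) over outcomes with U + V = 10 gives 5/24.
E[U | U + V = 10] = (5/24) / (1/12) = 5/2.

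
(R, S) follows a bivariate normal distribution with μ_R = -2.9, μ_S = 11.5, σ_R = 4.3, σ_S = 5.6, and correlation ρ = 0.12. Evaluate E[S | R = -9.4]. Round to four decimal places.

For a bivariate normal, E[S | R=x] = μ_S + ρ·(σ_S/σ_R)·(x − μ_R).
E[S | R=-9.4] = 11.5 + (0.12)·(5.6/4.3)·(-9.4 − (-2.9)) = 11.5 + (0.15628)·(-6.5) = 10.4842.

10.4842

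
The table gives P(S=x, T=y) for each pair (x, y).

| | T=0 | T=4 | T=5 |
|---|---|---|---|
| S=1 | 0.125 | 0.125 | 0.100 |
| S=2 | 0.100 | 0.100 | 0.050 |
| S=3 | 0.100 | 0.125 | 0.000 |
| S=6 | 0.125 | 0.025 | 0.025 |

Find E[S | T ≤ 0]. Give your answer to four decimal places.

P(T ≤ 0) = 0.450.
Σ S·P over the event = 1·(0.125) + 2·(0.100) + 3·(0.100) + 6·(0.125) = 1.375.
E[S | T ≤ 0] = (1.375) / (0.450) = 3.0556.

3.0556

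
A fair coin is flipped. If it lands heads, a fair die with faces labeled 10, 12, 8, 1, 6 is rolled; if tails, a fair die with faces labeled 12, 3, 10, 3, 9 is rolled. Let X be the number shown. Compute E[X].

E[X | heads] = (10+12+8+1+6)/5 = 37/5.
E[X | tails] = (12+3+10+3+9)/5 = 37/5.
By the law of total expectation,
E[X] = (1/2)·(37/5) + (1/2)·(37/5) = 37/5.

37/5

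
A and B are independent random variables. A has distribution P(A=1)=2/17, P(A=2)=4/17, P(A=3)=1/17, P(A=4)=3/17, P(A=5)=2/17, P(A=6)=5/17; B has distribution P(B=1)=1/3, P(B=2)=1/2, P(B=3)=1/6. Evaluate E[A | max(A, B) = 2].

23/13

P(max(A, B) = 2) = 13/51.
Summing A·P(x,y) over outcomes with max(A, B) = 2 gives 23/51.
E[A | max(A, B) = 2] = (23/51) / (13/51) = 23/13.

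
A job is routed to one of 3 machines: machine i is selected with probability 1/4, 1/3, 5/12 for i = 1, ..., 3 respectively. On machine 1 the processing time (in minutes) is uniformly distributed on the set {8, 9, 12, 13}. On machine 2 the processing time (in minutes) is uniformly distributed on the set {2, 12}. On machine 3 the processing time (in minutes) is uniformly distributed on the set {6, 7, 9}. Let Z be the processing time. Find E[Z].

577/72

E[Z | machine 1] = (8+9+12+13)/4 = 21/2.
E[Z | machine 2] = (2+12)/2 = 7.
E[Z | machine 3] = (6+7+9)/3 = 22/3.
By the law of total expectation,
E[Z] = (1/4)·(21/2) + (1/3)·(7) + (5/12)·(22/3) = 577/72.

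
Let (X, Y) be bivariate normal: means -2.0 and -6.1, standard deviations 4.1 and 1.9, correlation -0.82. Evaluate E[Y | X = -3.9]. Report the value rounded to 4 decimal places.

-5.3780

The regression of Y on X has slope ρ·σ_Y/σ_X and passes through (μ_X, μ_Y).
E[Y | X=-3.9] = -6.1 + (-0.82)·(1.9/4.1)·(-3.9 − (-2.0)) = -6.1 + (-0.38)·(-1.9) = -5.3780.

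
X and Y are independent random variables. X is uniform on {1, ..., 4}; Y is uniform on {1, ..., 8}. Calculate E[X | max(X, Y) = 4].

22/7

Outcomes with max(X, Y) = 4: (1,4), (2,4), (3,4), (4,1), (4,2), (4,3), (4,4), each with probability 1/32.
E[X | max(X, Y) = 4] = (1 + 2 + 3 + 4 + 4 + 4 + 4) / 7 = 22/7.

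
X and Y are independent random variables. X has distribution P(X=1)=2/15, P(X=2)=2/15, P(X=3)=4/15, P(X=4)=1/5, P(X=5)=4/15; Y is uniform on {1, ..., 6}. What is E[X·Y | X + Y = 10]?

P(X + Y = 10) = 7/90.
Summing XY·P(x,y) over outcomes with X + Y = 10 gives 86/45.
E[X·Y | X + Y = 10] = (86/45) / (7/90) = 172/7.

172/7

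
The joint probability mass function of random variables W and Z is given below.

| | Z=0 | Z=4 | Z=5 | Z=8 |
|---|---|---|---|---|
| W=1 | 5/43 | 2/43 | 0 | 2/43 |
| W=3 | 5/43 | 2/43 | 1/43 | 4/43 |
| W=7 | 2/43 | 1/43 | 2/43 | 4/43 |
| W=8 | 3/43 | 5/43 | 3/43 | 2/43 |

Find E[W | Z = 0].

P(Z = 0) = 15/43.
Σ W·P over the event = 1·(5/43) + 3·(5/43) + 7·(2/43) + 8·(3/43) = 58/43.
E[W | Z = 0] = (58/43) / (15/43) = 58/15.

58/15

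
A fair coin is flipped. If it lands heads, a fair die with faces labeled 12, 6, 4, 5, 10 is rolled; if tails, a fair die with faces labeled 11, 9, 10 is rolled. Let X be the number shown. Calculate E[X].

87/10

E[X | heads] = (12+6+4+5+10)/5 = 37/5.
E[X | tails] = (11+9+10)/3 = 10.
E[X] = (1/2)·(37/5) + (1/2)·(10) = 87/10.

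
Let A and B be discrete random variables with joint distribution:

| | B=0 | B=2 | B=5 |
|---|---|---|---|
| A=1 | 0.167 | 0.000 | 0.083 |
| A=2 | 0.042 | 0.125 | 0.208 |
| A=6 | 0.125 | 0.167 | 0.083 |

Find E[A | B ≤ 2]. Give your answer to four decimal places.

P(B ≤ 2) = 0.626.
Σ A·P over the event = 1·(0.167) + 2·(0.042) + 2·(0.125) + 6·(0.125) + 6·(0.167) = 2.253.
E[A | B ≤ 2] = (2.253) / (0.626) = 3.5990.

3.5990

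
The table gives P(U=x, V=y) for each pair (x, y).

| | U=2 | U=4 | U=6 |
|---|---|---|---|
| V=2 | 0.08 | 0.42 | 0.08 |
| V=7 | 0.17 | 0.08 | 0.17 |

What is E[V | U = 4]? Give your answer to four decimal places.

P(U = 4) = 0.50.
Σ V·P over the event = 2·(0.42) + 7·(0.08) = 1.40.
E[V | U = 4] = (1.40) / (0.50) = 2.8000.

2.8000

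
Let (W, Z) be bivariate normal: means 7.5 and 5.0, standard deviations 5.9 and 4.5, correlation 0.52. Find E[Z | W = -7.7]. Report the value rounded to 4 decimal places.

-1.0285

E[Z | W=x] = μ_Z + ρ(σ_Z/σ_W)(x − μ_W) for jointly normal variables.
E[Z | W=-7.7] = 5.0 + (0.52)·(4.5/5.9)·(-7.7 − (7.5)) = 5.0 + (0.39661)·(-15.2) = -1.0285.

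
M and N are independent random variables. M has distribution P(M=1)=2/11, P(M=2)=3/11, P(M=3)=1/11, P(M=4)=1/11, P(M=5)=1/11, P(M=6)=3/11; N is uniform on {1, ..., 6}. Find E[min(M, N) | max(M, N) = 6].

83/26

P(max(M, N) = 6) = 13/33.
Summing min(M,N)·P(x,y) over outcomes with max(M, N) = 6 gives 83/66.
E[min(M, N) | max(M, N) = 6] = (83/66) / (13/33) = 83/26.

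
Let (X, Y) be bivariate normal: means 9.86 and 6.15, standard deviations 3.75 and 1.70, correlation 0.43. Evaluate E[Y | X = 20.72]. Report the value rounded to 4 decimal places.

E[Y | X=x] = μ_Y + ρ(σ_Y/σ_X)(x − μ_X) for jointly normal variables.
E[Y | X=20.72] = 6.15 + (0.43)·(1.70/3.75)·(20.72 − (9.86)) = 6.15 + (0.194933)·(10.86) = 8.2670.

8.2670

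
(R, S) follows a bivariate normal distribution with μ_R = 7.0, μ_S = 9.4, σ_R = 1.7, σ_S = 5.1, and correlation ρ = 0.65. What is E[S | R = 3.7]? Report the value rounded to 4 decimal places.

For a bivariate normal, E[S | R=x] = μ_S + ρ·(σ_S/σ_R)·(x − μ_R).
E[S | R=3.7] = 9.4 + (0.65)·(5.1/1.7)·(3.7 − (7.0)) = 9.4 + (1.95)·(-3.3) = 2.9650.

2.9650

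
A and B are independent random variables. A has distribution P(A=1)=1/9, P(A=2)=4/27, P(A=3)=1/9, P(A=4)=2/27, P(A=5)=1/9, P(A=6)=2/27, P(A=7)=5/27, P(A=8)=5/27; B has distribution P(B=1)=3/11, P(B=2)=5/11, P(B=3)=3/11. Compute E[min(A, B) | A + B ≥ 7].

P(A + B ≥ 7) = 6/11.
Summing min(A,B)·P(x,y) over outcomes with A + B ≥ 7 gives 113/99.
E[min(A, B) | A + B ≥ 7] = (113/99) / (6/11) = 113/54.

113/54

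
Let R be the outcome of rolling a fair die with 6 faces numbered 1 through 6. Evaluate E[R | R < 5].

5/2

Given R < 5, R is equally likely to be any of {1, 2, 3, 4}.
E[R | R < 5] = (1 + 2 + 3 + 4) / 4 = 5/2.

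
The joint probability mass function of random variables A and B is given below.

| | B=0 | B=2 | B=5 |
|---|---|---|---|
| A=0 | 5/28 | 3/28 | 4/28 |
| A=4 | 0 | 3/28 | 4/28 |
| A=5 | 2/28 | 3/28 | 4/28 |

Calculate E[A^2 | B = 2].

P(B = 2) = 9/28.
Σ A^2·P over the event = 0·(3/28) + 16·(3/28) + 25·(3/28) = 123/28.
E[A^2 | B = 2] = (123/28) / (9/28) = 41/3.

41/3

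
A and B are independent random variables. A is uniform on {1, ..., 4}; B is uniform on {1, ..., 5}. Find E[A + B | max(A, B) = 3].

24/5

Outcomes with max(A, B) = 3: (1,3), (2,3), (3,1), (3,2), (3,3), each with probability 1/20.
E[A + B | max(A, B) = 3] = (4 + 5 + 4 + 5 + 6) / 5 = 24/5.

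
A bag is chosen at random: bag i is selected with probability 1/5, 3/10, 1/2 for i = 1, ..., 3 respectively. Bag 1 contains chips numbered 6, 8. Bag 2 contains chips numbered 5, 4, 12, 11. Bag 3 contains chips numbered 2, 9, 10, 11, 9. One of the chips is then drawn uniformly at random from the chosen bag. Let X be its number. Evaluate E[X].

E[X | bag 1] = (6+8)/2 = 7.
E[X | bag 2] = (5+4+12+11)/4 = 8.
E[X | bag 3] = (2+9+10+11+9)/5 = 41/5.
E[X] = (1/5)·(7) + (3/10)·(8) + (1/2)·(41/5) = 79/10.

79/10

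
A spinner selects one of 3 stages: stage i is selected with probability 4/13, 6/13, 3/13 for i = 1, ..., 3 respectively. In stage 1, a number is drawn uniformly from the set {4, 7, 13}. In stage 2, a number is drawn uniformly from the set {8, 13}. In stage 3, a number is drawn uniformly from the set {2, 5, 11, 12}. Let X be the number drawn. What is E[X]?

E[X | stage 1] = (4+7+13)/3 = 8.
E[X | stage 2] = (8+13)/2 = 21/2.
E[X | stage 3] = (2+5+11+12)/4 = 15/2.
By the law of total expectation,
E[X] = (4/13)·(8) + (6/13)·(21/2) + (3/13)·(15/2) = 235/26.

235/26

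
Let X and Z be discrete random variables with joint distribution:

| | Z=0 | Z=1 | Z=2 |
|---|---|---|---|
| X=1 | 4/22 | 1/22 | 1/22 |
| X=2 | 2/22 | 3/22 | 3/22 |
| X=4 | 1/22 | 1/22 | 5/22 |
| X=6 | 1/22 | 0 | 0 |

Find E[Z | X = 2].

9/8

P(X = 2) = 4/11.
Summing Z·P(X=x,Z=y) over the conditioning event gives 9/22.
E[Z | X = 2] = (9/22) / (4/11) = 9/8.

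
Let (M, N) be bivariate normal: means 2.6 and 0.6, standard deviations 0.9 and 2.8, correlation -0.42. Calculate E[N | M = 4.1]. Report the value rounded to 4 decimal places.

-1.3600

For a bivariate normal, E[N | M=x] = μ_N + ρ·(σ_N/σ_M)·(x − μ_M).
E[N | M=4.1] = 0.6 + (-0.42)·(2.8/0.9)·(4.1 − (2.6)) = 0.6 + (-1.30667)·(1.5) = -1.3600.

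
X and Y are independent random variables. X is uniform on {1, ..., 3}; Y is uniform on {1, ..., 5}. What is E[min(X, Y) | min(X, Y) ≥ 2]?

19/8

Outcomes with min(X, Y) ≥ 2: (2,2), (2,3), (2,4), (2,5), (3,2), (3,3), (3,4), (3,5), each with probability 1/15.
E[min(X, Y) | min(X, Y) ≥ 2] = (2 + 2 + 2 + 2 + 2 + 3 + 3 + 3) / 8 = 19/8.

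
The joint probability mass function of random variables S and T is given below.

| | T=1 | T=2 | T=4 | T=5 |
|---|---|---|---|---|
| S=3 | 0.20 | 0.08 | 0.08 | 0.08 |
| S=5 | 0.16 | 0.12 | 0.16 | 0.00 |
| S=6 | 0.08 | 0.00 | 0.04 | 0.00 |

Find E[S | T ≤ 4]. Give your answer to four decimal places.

P(T ≤ 4) = 0.92.
Σ S·P over the event = 3·(0.20) + 3·(0.08) + 3·(0.08) + 5·(0.16) + 5·(0.12) + 5·(0.16) + 6·(0.08) + 6·(0.04) = 4.00.
E[S | T ≤ 4] = (4.00) / (0.92) = 4.3478.

4.3478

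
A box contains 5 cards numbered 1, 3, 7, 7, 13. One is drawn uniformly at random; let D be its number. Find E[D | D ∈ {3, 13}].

P(D ∈ {3, 13}) = 2/5.
Σ over the event: 3·1/5 + 13·1/5 = 16/5.
E[D | D ∈ {3, 13}] = (16/5) / (2/5) = 8.

8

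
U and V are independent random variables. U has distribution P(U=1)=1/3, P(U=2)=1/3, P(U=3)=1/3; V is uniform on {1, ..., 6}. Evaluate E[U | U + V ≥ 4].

P(U + V ≥ 4) = 5/6.
Summing U·P(x,y) over outcomes with U + V ≥ 4 gives 16/9.
E[U | U + V ≥ 4] = (16/9) / (5/6) = 32/15.

32/15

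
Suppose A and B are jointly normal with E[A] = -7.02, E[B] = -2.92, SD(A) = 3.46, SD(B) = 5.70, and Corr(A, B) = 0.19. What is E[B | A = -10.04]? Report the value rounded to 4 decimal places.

-3.8653

The regression of B on A has slope ρ·σ_B/σ_A and passes through (μ_A, μ_B).
E[B | A=-10.04] = -2.92 + (0.19)·(5.70/3.46)·(-10.04 − (-7.02)) = -2.92 + (0.31301)·(-3.02) = -3.8653.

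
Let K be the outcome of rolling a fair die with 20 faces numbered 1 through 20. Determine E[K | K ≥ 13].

Given K ≥ 13, K is equally likely to be any of {13, 14, 15, 16, 17, 18, 19, 20}.
E[K | K ≥ 13] = (13 + 14 + 15 + 16 + 17 + 18 + 19 + 20) / 8 = 33/2.

33/2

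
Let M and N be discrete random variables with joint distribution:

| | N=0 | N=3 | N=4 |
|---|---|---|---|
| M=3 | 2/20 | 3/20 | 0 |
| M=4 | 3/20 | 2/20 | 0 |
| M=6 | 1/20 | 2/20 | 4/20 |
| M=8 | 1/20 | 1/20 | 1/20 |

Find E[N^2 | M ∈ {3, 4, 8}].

70/13

P(M ∈ {3, 4, 8}) = 13/20.
Σ N^2·P over the event = 0·(2/20) + 9·(3/20) + 0·(3/20) + 9·(2/20) + 0·(1/20) + 9·(1/20) + 16·(1/20) = 7/2.
E[N^2 | M ∈ {3, 4, 8}] = (7/2) / (13/20) = 70/13.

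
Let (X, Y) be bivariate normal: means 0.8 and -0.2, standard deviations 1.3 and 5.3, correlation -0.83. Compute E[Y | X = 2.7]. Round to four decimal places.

For a bivariate normal, E[Y | X=x] = μ_Y + ρ·(σ_Y/σ_X)·(x − μ_X).
E[Y | X=2.7] = -0.2 + (-0.83)·(5.3/1.3)·(2.7 − (0.8)) = -0.2 + (-3.38385)·(1.9) = -6.6293.

-6.6293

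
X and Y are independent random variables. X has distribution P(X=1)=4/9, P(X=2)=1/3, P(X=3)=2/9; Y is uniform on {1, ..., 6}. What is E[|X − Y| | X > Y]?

P(X > Y) = 7/54.
Summing |X−Y|·P(x,y) over outcomes with X > Y gives 1/6.
E[|X − Y| | X > Y] = (1/6) / (7/54) = 9/7.

9/7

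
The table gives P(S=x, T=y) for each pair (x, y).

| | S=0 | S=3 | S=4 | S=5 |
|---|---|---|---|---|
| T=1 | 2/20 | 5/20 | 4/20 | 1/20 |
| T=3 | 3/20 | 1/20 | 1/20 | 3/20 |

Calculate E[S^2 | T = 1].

67/6

P(T = 1) = 3/5.
Σ S^2·P over the event = 0·(2/20) + 9·(5/20) + 16·(4/20) + 25·(1/20) = 67/10.
E[S^2 | T = 1] = (67/10) / (3/5) = 67/6.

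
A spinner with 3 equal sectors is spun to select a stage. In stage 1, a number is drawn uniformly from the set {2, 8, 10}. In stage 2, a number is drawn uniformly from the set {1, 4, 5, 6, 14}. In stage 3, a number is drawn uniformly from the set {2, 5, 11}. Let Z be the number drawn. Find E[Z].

56/9

E[Z | stage 1] = (2+8+10)/3 = 20/3.
E[Z | stage 2] = (1+4+5+6+14)/5 = 6.
E[Z | stage 3] = (2+5+11)/3 = 6.
E[Z] = (1/3)·(20/3) + (1/3)·(6) + (1/3)·(6) = 56/9.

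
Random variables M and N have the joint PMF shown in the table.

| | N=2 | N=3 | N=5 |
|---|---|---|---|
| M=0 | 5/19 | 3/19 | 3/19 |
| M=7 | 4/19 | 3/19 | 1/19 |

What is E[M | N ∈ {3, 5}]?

14/5

P(N ∈ {3, 5}) = 10/19.
Σ M·P over the event = 0·(3/19) + 0·(3/19) + 7·(3/19) + 7·(1/19) = 28/19.
E[M | N ∈ {3, 5}] = (28/19) / (10/19) = 14/5.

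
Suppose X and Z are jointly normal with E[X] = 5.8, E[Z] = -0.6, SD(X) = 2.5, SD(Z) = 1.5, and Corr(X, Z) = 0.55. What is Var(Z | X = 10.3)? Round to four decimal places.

1.5694

For a bivariate normal, Var(Z | X=x) = σ_Z²(1 − ρ²).
Var(Z | X=10.3) = (1.5)²·(1 − (0.55)²) = 2.25·0.6975 = 1.5694.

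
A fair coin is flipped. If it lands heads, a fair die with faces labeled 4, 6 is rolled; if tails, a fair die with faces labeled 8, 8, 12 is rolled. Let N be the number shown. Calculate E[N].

43/6

E[N | heads] = (4+6)/2 = 5.
E[N | tails] = (8+8+12)/3 = 28/3.
E[N] = (1/2)·(5) + (1/2)·(28/3) = 43/6.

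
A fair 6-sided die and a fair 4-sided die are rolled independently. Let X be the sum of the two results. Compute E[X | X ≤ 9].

134/23

P(X ≤ 9) = 23/24.
Σ over the event: 2·1/24 + 3·1/12 + 4·1/8 + 5·1/6 + 6·1/6 + 7·1/6 + 8·1/8 + 9·1/12 = 67/12.
E[X | X ≤ 9] = (67/12) / (23/24) = 134/23.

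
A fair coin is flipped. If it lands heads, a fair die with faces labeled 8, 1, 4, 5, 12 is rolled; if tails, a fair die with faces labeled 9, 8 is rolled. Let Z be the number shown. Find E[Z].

E[Z | heads] = (8+1+4+5+12)/5 = 6.
E[Z | tails] = (9+8)/2 = 17/2.
E[Z] = (1/2)·(6) + (1/2)·(17/2) = 29/4.

29/4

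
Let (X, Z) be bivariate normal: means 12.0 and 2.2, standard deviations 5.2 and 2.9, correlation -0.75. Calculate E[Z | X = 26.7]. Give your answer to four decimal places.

-3.9486

The regression of Z on X has slope ρ·σ_Z/σ_X and passes through (μ_X, μ_Z).
E[Z | X=26.7] = 2.2 + (-0.75)·(2.9/5.2)·(26.7 − (12.0)) = 2.2 + (-0.41827)·(14.7) = -3.9486.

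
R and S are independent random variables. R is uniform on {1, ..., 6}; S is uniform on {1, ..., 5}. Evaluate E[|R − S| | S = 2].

Outcomes with S = 2: (1,2), (2,2), (3,2), (4,2), (5,2), (6,2), each with probability 1/30.
E[|R − S| | S = 2] = (1 + 0 + 1 + 2 + 3 + 4) / 6 = 11/6.

11/6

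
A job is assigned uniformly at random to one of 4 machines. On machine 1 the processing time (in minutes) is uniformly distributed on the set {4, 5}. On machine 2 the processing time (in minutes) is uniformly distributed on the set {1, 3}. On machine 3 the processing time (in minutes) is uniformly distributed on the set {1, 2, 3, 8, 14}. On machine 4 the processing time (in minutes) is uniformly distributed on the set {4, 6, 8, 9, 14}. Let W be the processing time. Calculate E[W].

E[W | machine 1] = (4+5)/2 = 9/2.
E[W | machine 2] = (1+3)/2 = 2.
E[W | machine 3] = (1+2+3+8+14)/5 = 28/5.
E[W | machine 4] = (4+6+8+9+14)/5 = 41/5.
E[W] = (1/4)·(9/2) + (1/4)·(2) + (1/4)·(28/5) + (1/4)·(41/5) = 203/40.

203/40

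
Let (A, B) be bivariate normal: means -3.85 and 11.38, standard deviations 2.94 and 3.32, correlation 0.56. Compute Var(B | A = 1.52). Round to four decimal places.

7.5658

For a bivariate normal, Var(B | A=x) = σ_B²(1 − ρ²).
Var(B | A=1.52) = (3.32)²·(1 − (0.56)²) = 11.0224·0.6864 = 7.5658.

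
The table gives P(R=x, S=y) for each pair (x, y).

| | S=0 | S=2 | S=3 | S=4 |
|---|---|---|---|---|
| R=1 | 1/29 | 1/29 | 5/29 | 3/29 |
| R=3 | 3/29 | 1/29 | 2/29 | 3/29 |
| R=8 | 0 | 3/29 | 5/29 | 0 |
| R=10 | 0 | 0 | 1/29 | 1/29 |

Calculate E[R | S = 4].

P(S = 4) = 7/29.
Σ R·P over the event = 1·(3/29) + 3·(3/29) + 10·(1/29) = 22/29.
E[R | S = 4] = (22/29) / (7/29) = 22/7.

22/7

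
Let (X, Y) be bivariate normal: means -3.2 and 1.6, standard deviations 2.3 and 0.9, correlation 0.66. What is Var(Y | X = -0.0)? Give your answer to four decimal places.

For a bivariate normal, Var(Y | X=x) = σ_Y²(1 − ρ²).
Var(Y | X=-0.0) = (0.9)²·(1 − (0.66)²) = 0.81·0.5644 = 0.4572.

0.4572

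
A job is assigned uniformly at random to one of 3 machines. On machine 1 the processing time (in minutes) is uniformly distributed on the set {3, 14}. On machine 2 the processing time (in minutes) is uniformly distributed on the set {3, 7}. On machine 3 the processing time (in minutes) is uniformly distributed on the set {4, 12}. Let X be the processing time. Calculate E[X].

E[X | machine 1] = (3+14)/2 = 17/2.
E[X | machine 2] = (3+7)/2 = 5.
E[X | machine 3] = (4+12)/2 = 8.
E[X] = (1/3)·(17/2) + (1/3)·(5) + (1/3)·(8) = 43/6.

43/6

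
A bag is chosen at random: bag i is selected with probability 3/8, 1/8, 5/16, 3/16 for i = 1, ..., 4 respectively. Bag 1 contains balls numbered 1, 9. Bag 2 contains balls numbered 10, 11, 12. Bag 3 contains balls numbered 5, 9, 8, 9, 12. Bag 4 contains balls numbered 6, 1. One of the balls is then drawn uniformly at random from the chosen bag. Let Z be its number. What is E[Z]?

211/32

E[Z | bag 1] = (1+9)/2 = 5.
E[Z | bag 2] = (10+11+12)/3 = 11.
E[Z | bag 3] = (5+9+8+9+12)/5 = 43/5.
E[Z | bag 4] = (6+1)/2 = 7/2.
By the law of total expectation,
E[Z] = (3/8)·(5) + (1/8)·(11) + (5/16)·(43/5) + (3/16)·(7/2) = 211/32.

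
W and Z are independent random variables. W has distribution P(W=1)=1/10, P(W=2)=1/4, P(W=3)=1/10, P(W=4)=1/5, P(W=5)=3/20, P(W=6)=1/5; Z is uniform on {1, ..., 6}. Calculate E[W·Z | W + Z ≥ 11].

P(W + Z ≥ 11) = 11/120.
Summing WZ·P(x,y) over outcomes with W + Z ≥ 11 gives 59/20.
E[W·Z | W + Z ≥ 11] = (59/20) / (11/120) = 354/11.

354/11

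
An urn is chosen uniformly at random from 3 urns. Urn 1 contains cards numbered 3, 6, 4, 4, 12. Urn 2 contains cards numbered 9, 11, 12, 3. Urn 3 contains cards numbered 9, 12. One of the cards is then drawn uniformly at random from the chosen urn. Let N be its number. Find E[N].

167/20

E[N | urn 1] = (3+6+4+4+12)/5 = 29/5.
E[N | urn 2] = (9+11+12+3)/4 = 35/4.
E[N | urn 3] = (9+12)/2 = 21/2.
E[N] = (1/3)·(29/5) + (1/3)·(35/4) + (1/3)·(21/2) = 167/20.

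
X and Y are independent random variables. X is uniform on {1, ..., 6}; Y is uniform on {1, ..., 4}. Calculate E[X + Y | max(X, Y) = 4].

Outcomes with max(X, Y) = 4: (1,4), (2,4), (3,4), (4,1), (4,2), (4,3), (4,4), each with probability 1/24.
E[X + Y | max(X, Y) = 4] = (5 + 6 + 7 + 5 + 6 + 7 + 8) / 7 = 44/7.

44/7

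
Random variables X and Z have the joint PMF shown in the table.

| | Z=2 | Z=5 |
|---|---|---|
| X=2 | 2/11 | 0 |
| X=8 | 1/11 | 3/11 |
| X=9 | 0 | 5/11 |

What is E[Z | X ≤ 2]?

P(X ≤ 2) = 2/11.
Σ Z·P over the event = 2·(2/11) = 4/11.
E[Z | X ≤ 2] = (4/11) / (2/11) = 2.

2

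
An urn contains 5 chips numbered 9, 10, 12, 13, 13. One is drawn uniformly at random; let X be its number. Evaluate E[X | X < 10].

P(X < 10) = 1/5.
Σ over the event: 9·1/5 = 9/5.
E[X | X < 10] = (9/5) / (1/5) = 9.

9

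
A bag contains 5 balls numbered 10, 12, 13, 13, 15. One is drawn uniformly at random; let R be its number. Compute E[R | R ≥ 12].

53/4

P(R ≥ 12) = 4/5.
Σ over the event: 12·1/5 + 13·2/5 + 15·1/5 = 53/5.
E[R | R ≥ 12] = (53/5) / (4/5) = 53/4.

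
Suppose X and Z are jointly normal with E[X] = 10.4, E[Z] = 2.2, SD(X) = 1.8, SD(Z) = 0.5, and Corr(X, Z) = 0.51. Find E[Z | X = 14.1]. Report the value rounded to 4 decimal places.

2.7242

The regression of Z on X has slope ρ·σ_Z/σ_X and passes through (μ_X, μ_Z).
E[Z | X=14.1] = 2.2 + (0.51)·(0.5/1.8)·(14.1 − (10.4)) = 2.2 + (0.14167)·(3.7) = 2.7242.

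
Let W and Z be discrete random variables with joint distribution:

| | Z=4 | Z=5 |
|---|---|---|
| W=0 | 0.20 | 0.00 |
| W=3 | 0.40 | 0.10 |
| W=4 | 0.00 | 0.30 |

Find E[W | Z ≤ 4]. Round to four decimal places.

2.0000

P(Z ≤ 4) = 0.60.
Σ W·P over the event = 0·(0.20) + 3·(0.40) = 1.20.
E[W | Z ≤ 4] = (1.20) / (0.60) = 2.0000.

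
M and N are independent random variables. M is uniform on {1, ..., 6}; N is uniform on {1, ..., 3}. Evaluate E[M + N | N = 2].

Outcomes with N = 2: (1,2), (2,2), (3,2), (4,2), (5,2), (6,2), each with probability 1/18.
E[M + N | N = 2] = (3 + 4 + 5 + 6 + 7 + 8) / 6 = 11/2.

11/2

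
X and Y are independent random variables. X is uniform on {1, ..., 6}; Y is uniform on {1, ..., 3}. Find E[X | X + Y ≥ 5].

P(X + Y ≥ 5) = 2/3.
Summing X·P(x,y) over outcomes with X + Y ≥ 5 gives 53/18.
E[X | X + Y ≥ 5] = (53/18) / (2/3) = 53/12.

53/12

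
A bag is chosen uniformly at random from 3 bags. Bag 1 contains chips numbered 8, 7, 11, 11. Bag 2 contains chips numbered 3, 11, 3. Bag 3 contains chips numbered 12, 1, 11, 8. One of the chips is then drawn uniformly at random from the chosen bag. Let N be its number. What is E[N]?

275/36

E[N | bag 1] = (8+7+11+11)/4 = 37/4.
E[N | bag 2] = (3+11+3)/3 = 17/3.
E[N | bag 3] = (12+1+11+8)/4 = 8.
By the law of total expectation,
E[N] = (1/3)·(37/4) + (1/3)·(17/3) + (1/3)·(8) = 275/36.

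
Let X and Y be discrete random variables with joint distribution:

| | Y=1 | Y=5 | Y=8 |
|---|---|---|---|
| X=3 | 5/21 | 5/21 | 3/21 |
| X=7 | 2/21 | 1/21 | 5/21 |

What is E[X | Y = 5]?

11/3

P(Y = 5) = 2/7.
Σ X·P over the event = 3·(5/21) + 7·(1/21) = 22/21.
E[X | Y = 5] = (22/21) / (2/7) = 11/3.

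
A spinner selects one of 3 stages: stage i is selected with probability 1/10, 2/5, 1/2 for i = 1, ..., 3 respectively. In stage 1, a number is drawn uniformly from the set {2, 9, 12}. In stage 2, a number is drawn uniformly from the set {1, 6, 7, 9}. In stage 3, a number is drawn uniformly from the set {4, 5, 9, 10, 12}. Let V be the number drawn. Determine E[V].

E[V | stage 1] = (2+9+12)/3 = 23/3.
E[V | stage 2] = (1+6+7+9)/4 = 23/4.
E[V | stage 3] = (4+5+9+10+12)/5 = 8.
By the law of total expectation,
E[V] = (1/10)·(23/3) + (2/5)·(23/4) + (1/2)·(8) = 106/15.

106/15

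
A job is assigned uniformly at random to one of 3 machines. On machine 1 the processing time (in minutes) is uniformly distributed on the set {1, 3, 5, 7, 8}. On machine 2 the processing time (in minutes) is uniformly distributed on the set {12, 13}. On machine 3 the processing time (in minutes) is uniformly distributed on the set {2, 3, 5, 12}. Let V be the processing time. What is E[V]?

38/5

E[V | machine 1] = (1+3+5+7+8)/5 = 24/5.
E[V | machine 2] = (12+13)/2 = 25/2.
E[V | machine 3] = (2+3+5+12)/4 = 11/2.
E[V] = (1/3)·(24/5) + (1/3)·(25/2) + (1/3)·(11/2) = 38/5.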